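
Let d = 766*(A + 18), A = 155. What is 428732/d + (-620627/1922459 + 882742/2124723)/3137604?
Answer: 392478077685283485996773/121312170363025533193236 ≈ 3.2353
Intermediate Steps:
d = 132518 (d = 766*(155 + 18) = 766*173 = 132518)
428732/d + (-620627/1922459 + 882742/2124723)/3137604 = 428732/132518 + (-620627/1922459 + 882742/2124723)/3137604 = 428732*(1/132518) + (-620627*1/1922459 + 882742*(1/2124723))*(1/3137604) = 214366/66259 + (-88661/274637 + 882742/2124723)*(1/3137604) = 214366/66259 + (54053548751/583527550551)*(1/3137604) = 214366/66259 + 54053548751/1830878376719019804 = 392478077685283485996773/121312170363025533193236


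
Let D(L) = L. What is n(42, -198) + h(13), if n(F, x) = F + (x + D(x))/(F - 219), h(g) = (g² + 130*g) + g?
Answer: 113058/59 ≈ 1916.2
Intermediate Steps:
h(g) = g² + 131*g
n(F, x) = F + 2*x/(-219 + F) (n(F, x) = F + (x + x)/(F - 219) = F + (2*x)/(-219 + F) = F + 2*x/(-219 + F))
n(42, -198) + h(13) = (42² - 219*42 + 2*(-198))/(-219 + 42) + 13*(131 + 13) = (1764 - 9198 - 396)/(-177) + 13*144 = -1/177*(-7830) + 1872 = 2610/59 + 1872 = 113058/59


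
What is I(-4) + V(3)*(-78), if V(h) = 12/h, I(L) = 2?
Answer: -310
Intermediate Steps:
I(-4) + V(3)*(-78) = 2 + (12/3)*(-78) = 2 + (12*(⅓))*(-78) = 2 + 4*(-78) = 2 - 312 = -310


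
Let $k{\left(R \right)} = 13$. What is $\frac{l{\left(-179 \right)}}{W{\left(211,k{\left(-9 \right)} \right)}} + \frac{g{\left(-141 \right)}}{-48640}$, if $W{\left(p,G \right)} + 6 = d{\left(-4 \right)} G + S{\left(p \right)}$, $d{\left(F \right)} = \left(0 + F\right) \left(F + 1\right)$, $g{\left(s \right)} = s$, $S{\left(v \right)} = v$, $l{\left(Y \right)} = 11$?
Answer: $\frac{30839}{924160} \approx 0.03337$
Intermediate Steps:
$d{\left(F \right)} = F \left(1 + F\right)$
$W{\left(p,G \right)} = -6 + p + 12 G$ ($W{\left(p,G \right)} = -6 + \left(- 4 \left(1 - 4\right) G + p\right) = -6 + \left(\left(-4\right) \left(-3\right) G + p\right) = -6 + \left(12 G + p\right) = -6 + \left(p + 12 G\right) = -6 + p + 12 G$)
$\frac{l{\left(-179 \right)}}{W{\left(211,k{\left(-9 \right)} \right)}} + \frac{g{\left(-141 \right)}}{-48640} = \frac{11}{-6 + 211 + 12 \cdot 13} - \frac{141}{-48640} = \frac{11}{-6 + 211 + 156} - - \frac{141}{48640} = \frac{11}{361} + \frac{141}{48640} = \frac{30839}{924160}$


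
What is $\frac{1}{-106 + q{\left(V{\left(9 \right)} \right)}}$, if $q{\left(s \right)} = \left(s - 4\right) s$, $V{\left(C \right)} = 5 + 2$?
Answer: $- \frac{1}{85} \approx -0.011765$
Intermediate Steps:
$V{\left(C \right)} = 7$
$q{\left(s \right)} = s \left(-4 + s\right)$ ($q{\left(s \right)} = \left(-4 + s\right) s = s \left(-4 + s\right)$)
$\frac{1}{-106 + q{\left(V{\left(9 \right)} \right)}} = \frac{1}{-106 + 7 \left(-4 + 7\right)} = \frac{1}{-106 + 7 \cdot 3} = \frac{1}{-106 + 21} = \frac{1}{-85} = - \frac{1}{85}$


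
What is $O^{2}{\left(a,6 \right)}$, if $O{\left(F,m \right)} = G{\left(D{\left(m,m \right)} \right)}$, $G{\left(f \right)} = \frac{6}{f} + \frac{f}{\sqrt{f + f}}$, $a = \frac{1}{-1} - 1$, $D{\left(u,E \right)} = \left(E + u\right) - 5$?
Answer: $\frac{415}{98} + \frac{6 \sqrt{14}}{7} \approx 7.4418$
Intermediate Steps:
$D{\left(u,E \right)} = -5 + E + u$
$a = -2$ ($a = -1 - 1 = -2$)
$G{\left(f \right)} = \frac{6}{f} + \frac{\sqrt{2} \sqrt{f}}{2}$ ($G{\left(f \right)} = \frac{6}{f} + \frac{f}{\sqrt{2 f}} = \frac{6}{f} + \frac{f}{\sqrt{2} \sqrt{f}} = \frac{6}{f} + f \frac{\sqrt{2}}{2 \sqrt{f}} = \frac{6}{f} + \frac{\sqrt{2} \sqrt{f}}{2}$)
$O{\left(F,m \right)} = \frac{12 + \sqrt{2} \left(-5 + 2 m\right)^{\frac{3}{2}}}{2 \left(-5 + 2 m\right)}$ ($O{\left(F,m \right)} = \frac{12 + \sqrt{2} \left(-5 + m + m\right)^{\frac{3}{2}}}{2 \left(-5 + m + m\right)} = \frac{12 + \sqrt{2} \left(-5 + 2 m\right)^{\frac{3}{2}}}{2 \left(-5 + 2 m\right)}$)
$O^{2}{\left(a,6 \right)} = \left(\frac{12 + \sqrt{2} \left(-5 + 2 \cdot 6\right)^{\frac{3}{2}}}{2 \left(-5 + 2 \cdot 6\right)}\right)^{2} = \left(\frac{12 + \sqrt{2} \left(-5 + 12\right)^{\frac{3}{2}}}{2 \left(-5 + 12\right)}\right)^{2} = \left(\frac{12 + \sqrt{2} \cdot 7^{\frac{3}{2}}}{2 \cdot 7}\right)^{2} = \left(\frac{1}{2} \cdot \frac{1}{7} \left(12 + \sqrt{2} \cdot 7 \sqrt{7}\right)\right)^{2} = \left(\frac{1}{2} \cdot \frac{1}{7} \left(12 + 7 \sqrt{14}\right)\right)^{2} = \left(\frac{6}{7} + \frac{\sqrt{14}}{2}\right)^{2}$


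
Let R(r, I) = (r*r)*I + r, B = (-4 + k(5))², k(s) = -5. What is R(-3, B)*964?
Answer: 699864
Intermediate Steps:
B = 81 (B = (-4 - 5)² = (-9)² = 81)
R(r, I) = r + I*r² (R(r, I) = r²*I + r = I*r² + r = r + I*r²)
R(-3, B)*964 = -3*(1 + 81*(-3))*964 = -3*(1 - 243)*964 = -3*(-242)*964 = 726*964 = 699864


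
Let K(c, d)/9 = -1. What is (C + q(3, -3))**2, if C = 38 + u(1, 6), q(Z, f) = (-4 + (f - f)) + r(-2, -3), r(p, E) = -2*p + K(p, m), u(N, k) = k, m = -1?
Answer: 1225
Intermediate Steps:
K(c, d) = -9 (K(c, d) = 9*(-1) = -9)
r(p, E) = -9 - 2*p (r(p, E) = -2*p - 9 = -9 - 2*p)
q(Z, f) = -9 (q(Z, f) = (-4 + (f - f)) + (-9 - 2*(-2)) = (-4 + 0) + (-9 + 4) = -4 - 5 = -9)
C = 44 (C = 38 + 6 = 44)
(C + q(3, -3))**2 = (44 - 9)**2 = 35**2 = 1225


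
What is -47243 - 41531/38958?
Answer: -1840534325/38958 ≈ -47244.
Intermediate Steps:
-47243 - 41531/38958 = -1840534325/38958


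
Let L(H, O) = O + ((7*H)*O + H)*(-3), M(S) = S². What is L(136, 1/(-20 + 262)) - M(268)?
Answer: -17482999/242 ≈ -72244.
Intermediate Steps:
L(H, O) = O - 3*H - 21*H*O (L(H, O) = O + (7*H*O + H)*(-3) = O + (H + 7*H*O)*(-3) = O + (-3*H - 21*H*O) = O - 3*H - 21*H*O)
L(136, 1/(-20 + 262)) - M(268) = (1/(-20 + 262) - 3*136 - 21*136/(-20 + 262)) - 1*268² = (1/242 - 408 - 21*136/242) - 1*71824 = (1/242 - 408 - 21*136*1/242) - 71824 = (1/242 - 408 - 1428/121) - 71824 = -101591/242 - 71824 = -17482999/242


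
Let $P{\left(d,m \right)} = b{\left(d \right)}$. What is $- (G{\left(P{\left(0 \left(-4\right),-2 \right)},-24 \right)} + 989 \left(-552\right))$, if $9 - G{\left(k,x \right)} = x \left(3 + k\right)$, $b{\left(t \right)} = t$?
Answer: $545847$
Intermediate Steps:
$P{\left(d,m \right)} = d$
$G{\left(k,x \right)} = 9 - x \left(3 + k\right)$
$- (G{\left(P{\left(0 \left(-4\right),-2 \right)},-24 \right)} + 989 \left(-552\right)) = - (\left(9 - -72 - 0 \left(-4\right) \left(-24\right)\right) + 989 \left(-552\right)) = - (\left(9 + 72 - 0 \left(-24\right)\right) - 545928) = - (\left(9 + 72 + 0\right) - 545928) = - (81 - 545928) = \left(-1\right) \left(-545847\right) = 545847$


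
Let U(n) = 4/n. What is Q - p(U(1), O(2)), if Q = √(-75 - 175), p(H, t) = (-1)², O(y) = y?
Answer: -1 + 5*I*√10 ≈ -1.0 + 15.811*I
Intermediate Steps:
p(H, t) = 1
Q = 5*I*√10 (Q = √(-250) = 5*I*√10 ≈ 15.811*I)
Q - p(U(1), O(2)) = 5*I*√10 - 1*1 = 5*I*√10 - 1 = -1 + 5*I*√10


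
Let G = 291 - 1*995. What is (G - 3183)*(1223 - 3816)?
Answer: 10078991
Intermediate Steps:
G = -704 (G = 291 - 995 = -704)
(G - 3183)*(1223 - 3816) = (-704 - 3183)*(1223 - 3816) = -3887*(-2593) = 10078991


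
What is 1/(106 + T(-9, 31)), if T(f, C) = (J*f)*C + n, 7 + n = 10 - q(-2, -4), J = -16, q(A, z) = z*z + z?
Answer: 1/4561 ≈ 0.00021925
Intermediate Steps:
q(A, z) = z + z² (q(A, z) = z² + z = z + z²)
n = -9 (n = -7 + (10 - (-4)*(1 - 4)) = -7 + (10 - (-4)*(-3)) = -7 + (10 - 1*12) = -7 + (10 - 12) = -7 - 2 = -9)
T(f, C) = -9 - 16*C*f (T(f, C) = (-16*f)*C - 9 = -16*C*f - 9 = -9 - 16*C*f)
1/(106 + T(-9, 31)) = 1/(106 + (-9 - 16*31*(-9))) = 1/(106 + (-9 + 4464)) = 1/(106 + 4455) = 1/4561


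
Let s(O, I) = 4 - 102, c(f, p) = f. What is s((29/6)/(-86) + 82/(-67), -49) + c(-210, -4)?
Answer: -308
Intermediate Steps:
s(O, I) = -98
s((29/6)/(-86) + 82/(-67), -49) + c(-210, -4) = -98 - 210 = -308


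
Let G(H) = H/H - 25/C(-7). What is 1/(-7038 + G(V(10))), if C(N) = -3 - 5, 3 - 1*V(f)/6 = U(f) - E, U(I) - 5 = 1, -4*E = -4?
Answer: -8/56271 ≈ -0.00014217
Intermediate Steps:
E = 1 (E = -¼*(-4) = 1)
U(I) = 6 (U(I) = 5 + 1 = 6)
V(f) = -12 (V(f) = 18 - 6*(6 - 1*1) = 18 - 6*(6 - 1) = 18 - 6*5 = 18 - 30 = -12)
C(N) = -8
G(H) = 33/8 (G(H) = H/H - 25/(-8) = 1 - 25*(-⅛) = 1 + 25/8 = 33/8)
1/(-7038 + G(V(10))) = 1/(-7038 + 33/8) = 1/(-56271/8) = -8/56271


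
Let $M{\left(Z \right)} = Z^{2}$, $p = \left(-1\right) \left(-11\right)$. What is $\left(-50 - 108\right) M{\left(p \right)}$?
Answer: $-19118$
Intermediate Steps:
$p = 11$
$\left(-50 - 108\right) M{\left(p \right)} = \left(-50 - 108\right) 11^{2} = \left(-158\right) 121 = -19118$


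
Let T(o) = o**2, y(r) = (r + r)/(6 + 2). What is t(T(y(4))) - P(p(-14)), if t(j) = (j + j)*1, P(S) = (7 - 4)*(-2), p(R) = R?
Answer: 8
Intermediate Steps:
P(S) = -6 (P(S) = 3*(-2) = -6)
y(r) = r/4 (y(r) = (2*r)/8 = (2*r)*(1/8) = r/4)
t(j) = 2*j (t(j) = (2*j)*1 = 2*j)
t(T(y(4))) - P(p(-14)) = 2*((1/4)*4)**2 - 1*(-6) = 2*1**2 + 6 = 2*1 + 6 = 2 + 6 = 8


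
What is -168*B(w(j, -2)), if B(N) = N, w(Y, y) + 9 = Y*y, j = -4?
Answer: 168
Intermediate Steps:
w(Y, y) = -9 + Y*y
-168*B(w(j, -2)) = -168*(-9 - 4*(-2)) = -168*(-9 + 8) = -168*(-1) = 168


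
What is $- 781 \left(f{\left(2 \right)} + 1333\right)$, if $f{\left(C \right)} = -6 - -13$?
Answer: $-1046540$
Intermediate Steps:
$f{\left(C \right)} = 7$ ($f{\left(C \right)} = -6 + 13 = 7$)
$- 781 \left(f{\left(2 \right)} + 1333\right) = - 781 \left(7 + 1333\right) = \left(-781\right) 1340 = -1046540$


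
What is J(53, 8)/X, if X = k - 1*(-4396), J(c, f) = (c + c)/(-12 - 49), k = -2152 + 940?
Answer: -53/97112 ≈ -0.00054576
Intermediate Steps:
k = -1212
J(c, f) = -2*c/61 (J(c, f) = (2*c)/(-61) = (2*c)*(-1/61) = -2*c/61)
X = 3184 (X = -1212 - 1*(-4396) = -1212 + 4396 = 3184)
J(53, 8)/X = -2/61*53/3184 = -106/61*1/3184 = -53/97112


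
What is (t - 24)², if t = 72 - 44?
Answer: 16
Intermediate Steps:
t = 28
(t - 24)² = (28 - 24)² = 4² = 16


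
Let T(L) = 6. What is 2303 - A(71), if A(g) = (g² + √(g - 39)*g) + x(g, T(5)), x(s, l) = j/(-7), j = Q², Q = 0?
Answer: -2738 - 284*√2 ≈ -3139.6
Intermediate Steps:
j = 0 (j = 0² = 0)
x(s, l) = 0 (x(s, l) = 0/(-7) = 0*(-⅐) = 0)
A(g) = g² + g*√(-39 + g) (A(g) = (g² + √(g - 39)*g) + 0 = (g² + √(-39 + g)*g) + 0 = (g² + g*√(-39 + g)) + 0 = g² + g*√(-39 + g))
2303 - A(71) = 2303 - 71*(71 + √(-39 + 71)) = 2303 - 71*(71 + √32) = 2303 - 71*(71 + 4*√2) = 2303 - (5041 + 284*√2) = 2303 + (-5041 - 284*√2) = -2738 - 284*√2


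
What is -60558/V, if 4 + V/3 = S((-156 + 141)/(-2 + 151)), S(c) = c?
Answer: 3007714/611 ≈ 4922.6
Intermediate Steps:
V = -1833/149 (V = -12 + 3*((-156 + 141)/(-2 + 151)) = -12 + 3*(-15/149) = -12 - 45/149 = -1833/149 ≈ -12.302)
-60558/V = -60558/(-1833/149) = -60558*(-149/1833) = 3007714/611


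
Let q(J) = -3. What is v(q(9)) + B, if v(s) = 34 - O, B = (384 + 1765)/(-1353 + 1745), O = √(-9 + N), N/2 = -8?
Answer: 2211/56 - 5*I ≈ 39.482 - 5.0*I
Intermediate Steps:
N = -16 (N = 2*(-8) = -16)
O = 5*I (O = √(-9 - 16) = √(-25) = 5*I ≈ 5.0*I)
B = 307/56 (B = 2149/392 = 2149*(1/392) = 307/56 ≈ 5.4821)
v(s) = 34 - 5*I
v(q(9)) + B = (34 - 5*I) + 307/56 = 2211/56 - 5*I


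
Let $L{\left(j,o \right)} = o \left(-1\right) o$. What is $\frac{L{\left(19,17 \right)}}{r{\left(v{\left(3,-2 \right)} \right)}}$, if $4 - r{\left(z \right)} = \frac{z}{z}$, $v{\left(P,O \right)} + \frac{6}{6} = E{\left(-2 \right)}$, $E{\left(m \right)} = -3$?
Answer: $- \frac{289}{3} \approx -96.333$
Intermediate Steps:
$L{\left(j,o \right)} = - o^{2}$ ($L{\left(j,o \right)} = - o o = - o^{2}$)
$v{\left(P,O \right)} = -4$ ($v{\left(P,O \right)} = -1 - 3 = -4$)
$r{\left(z \right)} = 3$ ($r{\left(z \right)} = 4 - \frac{z}{z} = 4 - 1 = 3$)
$\frac{L{\left(19,17 \right)}}{r{\left(v{\left(3,-2 \right)} \right)}} = \frac{\left(-1\right) 17^{2}}{3} = \left(-1\right) 289 \cdot \frac{1}{3} = \left(-289\right) \frac{1}{3} = - \frac{289}{3}$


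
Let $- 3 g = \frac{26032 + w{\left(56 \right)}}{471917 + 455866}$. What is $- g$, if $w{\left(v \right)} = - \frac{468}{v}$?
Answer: $\frac{364331}{38966886} \approx 0.0093498$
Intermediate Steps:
$g = - \frac{364331}{38966886}$ ($g = - \frac{\left(26032 - \frac{468}{56}\right) \frac{1}{471917 + 455866}}{3} = - \frac{\left(26032 - \frac{117}{14}\right) \frac{1}{927783}}{3} = - \frac{\frac{364331}{14} \cdot \frac{1}{927783}}{3} = \left(- \frac{1}{3}\right) \frac{364331}{12988962} = - \frac{364331}{38966886} \approx -0.0093498$)
$- g = \left(-1\right) \left(- \frac{364331}{38966886}\right) = \frac{364331}{38966886}$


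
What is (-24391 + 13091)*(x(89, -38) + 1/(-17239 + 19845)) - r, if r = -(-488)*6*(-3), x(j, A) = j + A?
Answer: -739478998/1303 ≈ -5.6752e+5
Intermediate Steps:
x(j, A) = A + j
r = -8784 (r = -(-488)*(-18) = -1*8784 = -8784)
(-24391 + 13091)*(x(89, -38) + 1/(-17239 + 19845)) - r = (-24391 + 13091)*((-38 + 89) + 1/(-17239 + 19845)) - 1*(-8784) = -11300*(51 + 1/2606) + 8784 = -11300*132907/2606 + 8784 = -750924550/1303 + 8784 = -739478998/1303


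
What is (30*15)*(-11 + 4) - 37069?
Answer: -40219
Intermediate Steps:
(30*15)*(-11 + 4) - 37069 = 450*(-7) - 37069 = -3150 - 37069 = -40219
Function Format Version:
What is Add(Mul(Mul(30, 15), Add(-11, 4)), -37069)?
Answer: -40219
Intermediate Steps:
Add(Mul(Mul(30, 15), Add(-11, 4)), -37069) = Add(Mul(450, -7), -37069) = Add(-3150, -37069) = -40219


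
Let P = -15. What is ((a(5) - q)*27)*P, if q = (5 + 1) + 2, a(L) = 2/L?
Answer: 3078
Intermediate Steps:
q = 8 (q = 6 + 2 = 8)
((a(5) - q)*27)*P = ((2/5 - 1*8)*27)*(-15) = ((2*(⅕) - 8)*27)*(-15) = ((⅖ - 8)*27)*(-15) = -38/5*27*(-15) = -1026/5*(-15) = 3078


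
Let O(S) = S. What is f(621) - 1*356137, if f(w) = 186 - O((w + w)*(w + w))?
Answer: -1898515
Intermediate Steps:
f(w) = 186 - 4*w**2 (f(w) = 186 - (w + w)*(w + w) = 186 - 2*w*2*w = 186 - 4*w**2)
f(621) - 1*356137 = (186 - 4*621**2) - 1*356137 = (186 - 4*385641) - 356137 = (186 - 1542564) - 356137 = -1542378 - 356137 = -1898515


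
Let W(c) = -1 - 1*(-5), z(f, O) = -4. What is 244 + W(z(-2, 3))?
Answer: 248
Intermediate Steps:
W(c) = 4 (W(c) = -1 + 5 = 4)
244 + W(z(-2, 3)) = 244 + 4 = 248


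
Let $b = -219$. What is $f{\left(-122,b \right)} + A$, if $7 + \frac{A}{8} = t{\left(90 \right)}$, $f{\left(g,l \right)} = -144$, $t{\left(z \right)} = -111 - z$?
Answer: $-1808$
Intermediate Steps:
$A = -1664$ ($A = -56 + 8 \left(-111 - 90\right) = -56 + 8 \left(-201\right) = -56 - 1608 = -1664$)
$f{\left(-122,b \right)} + A = -144 - 1664 = -1808$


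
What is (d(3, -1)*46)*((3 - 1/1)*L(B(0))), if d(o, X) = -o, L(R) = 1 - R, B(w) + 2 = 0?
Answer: -828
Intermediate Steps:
B(w) = -2 (B(w) = -2 + 0 = -2)
(d(3, -1)*46)*((3 - 1/1)*L(B(0))) = (-1*3*46)*((3 - 1/1)*(1 - 1*(-2))) = (-3*46)*((3 - 1*1)*(1 + 2)) = -138*(3 - 1)*3 = -276*3 = -138*6 = -828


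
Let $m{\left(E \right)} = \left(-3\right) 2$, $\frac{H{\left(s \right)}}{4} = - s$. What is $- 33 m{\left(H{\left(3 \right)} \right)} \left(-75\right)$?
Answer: $-14850$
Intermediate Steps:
$H{\left(s \right)} = - 4 s$ ($H{\left(s \right)} = 4 \left(- s\right) = - 4 s$)
$m{\left(E \right)} = -6$
$- 33 m{\left(H{\left(3 \right)} \right)} \left(-75\right) = \left(-33\right) \left(-6\right) \left(-75\right) = 198 \left(-75\right) = -14850$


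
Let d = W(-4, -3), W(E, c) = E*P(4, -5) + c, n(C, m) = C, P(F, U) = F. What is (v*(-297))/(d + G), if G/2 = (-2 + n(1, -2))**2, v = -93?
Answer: -27621/17 ≈ -1624.8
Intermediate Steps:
W(E, c) = c + 4*E (W(E, c) = E*4 + c = 4*E + c = c + 4*E)
d = -19 (d = -3 + 4*(-4) = -3 - 16 = -19)
G = 2 (G = 2*(-2 + 1)**2 = 2*(-1)**2 = 2*1 = 2)
(v*(-297))/(d + G) = (-93*(-297))/(-19 + 2) = 27621/(-17) = -1/17*27621 = -27621/17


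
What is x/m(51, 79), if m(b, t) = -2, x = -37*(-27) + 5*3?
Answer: -507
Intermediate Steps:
x = 1014 (x = 999 + 15 = 1014)
x/m(51, 79) = 1014/(-2) = 1014*(-1/2) = -507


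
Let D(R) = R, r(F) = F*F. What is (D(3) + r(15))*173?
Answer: 39444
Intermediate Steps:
r(F) = F**2
(D(3) + r(15))*173 = (3 + 15**2)*173 = (3 + 225)*173 = 228*173 = 39444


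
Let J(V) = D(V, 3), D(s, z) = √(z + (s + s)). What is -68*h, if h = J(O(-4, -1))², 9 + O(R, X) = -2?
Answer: 1292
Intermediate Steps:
O(R, X) = -11 (O(R, X) = -9 - 2 = -11)
D(s, z) = √(z + 2*s)
J(V) = √(3 + 2*V)
h = -19 (h = (√(3 + 2*(-11)))² = (√(3 - 22))² = (√(-19))² = (I*√19)² = -19)
-68*h = -68*(-19) = 1292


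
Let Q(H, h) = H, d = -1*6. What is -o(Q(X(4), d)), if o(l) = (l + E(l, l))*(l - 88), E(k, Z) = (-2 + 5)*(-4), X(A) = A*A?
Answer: 288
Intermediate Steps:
X(A) = A²
d = -6
E(k, Z) = -12 (E(k, Z) = 3*(-4) = -12)
o(l) = (-88 + l)*(-12 + l) (o(l) = (l - 12)*(l - 88) = (-12 + l)*(-88 + l) = (-88 + l)*(-12 + l))
-o(Q(X(4), d)) = -(1056 + (4²)² - 100*4²) = -(1056 + 16² - 100*16) = -(1056 + 256 - 1600) = -1*(-288) = 288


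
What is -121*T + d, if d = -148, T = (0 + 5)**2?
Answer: -3173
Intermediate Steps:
T = 25 (T = 5**2 = 25)
-121*T + d = -121*25 - 148 = -3025 - 148 = -3173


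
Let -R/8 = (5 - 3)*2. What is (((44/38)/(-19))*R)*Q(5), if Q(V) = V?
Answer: 3520/361 ≈ 9.7507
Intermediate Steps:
R = -32 (R = -8*(5 - 3)*2 = -16*2 = -8*4 = -32)
(((44/38)/(-19))*R)*Q(5) = (((44/38)/(-19))*(-32))*5 = (((44*(1/38))*(-1/19))*(-32))*5 = (((22/19)*(-1/19))*(-32))*5 = -22/361*(-32)*5 = (704/361)*5 = 3520/361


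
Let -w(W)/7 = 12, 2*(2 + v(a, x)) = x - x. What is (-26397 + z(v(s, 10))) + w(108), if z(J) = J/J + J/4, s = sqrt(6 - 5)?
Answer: -52961/2 ≈ -26481.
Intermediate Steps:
s = 1 (s = sqrt(1) = 1)
v(a, x) = -2 (v(a, x) = -2 + (x - x)/2 = -2 + (1/2)*0 = -2 + 0 = -2)
w(W) = -84 (w(W) = -7*12 = -84)
z(J) = 1 + J/4 (z(J) = 1 + J*(1/4) = 1 + J/4)
(-26397 + z(v(s, 10))) + w(108) = (-26397 + (1 + (1/4)*(-2))) - 84 = (-26397 + (1 - 1/2)) - 84 = (-26397 + 1/2) - 84 = -52793/2 - 84 = -52961/2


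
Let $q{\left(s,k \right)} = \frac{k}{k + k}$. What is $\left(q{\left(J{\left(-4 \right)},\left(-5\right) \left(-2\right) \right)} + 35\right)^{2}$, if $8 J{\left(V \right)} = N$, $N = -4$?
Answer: $\frac{5041}{4} \approx 1260.3$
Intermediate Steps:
$J{\left(V \right)} = - \frac{1}{2}$ ($J{\left(V \right)} = \frac{1}{8} \left(-4\right) = - \frac{1}{2}$)
$q{\left(s,k \right)} = \frac{1}{2}$ ($q{\left(s,k \right)} = \frac{k}{2 k} = k \frac{1}{2 k} = \frac{1}{2}$)
$\left(q{\left(J{\left(-4 \right)},\left(-5\right) \left(-2\right) \right)} + 35\right)^{2} = \left(\frac{1}{2} + 35\right)^{2} = \left(\frac{71}{2}\right)^{2} = \frac{5041}{4}$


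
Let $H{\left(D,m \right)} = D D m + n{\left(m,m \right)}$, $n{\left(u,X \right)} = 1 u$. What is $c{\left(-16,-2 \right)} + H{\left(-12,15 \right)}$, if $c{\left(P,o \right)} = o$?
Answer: $2173$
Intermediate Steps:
$n{\left(u,X \right)} = u$
$H{\left(D,m \right)} = m + m D^{2}$ ($H{\left(D,m \right)} = D D m + m = D^{2} m + m = m D^{2} + m = m + m D^{2}$)
$c{\left(-16,-2 \right)} + H{\left(-12,15 \right)} = -2 + 15 \left(1 + \left(-12\right)^{2}\right) = -2 + 15 \left(1 + 144\right) = -2 + 15 \cdot 145 = -2 + 2175 = 2173$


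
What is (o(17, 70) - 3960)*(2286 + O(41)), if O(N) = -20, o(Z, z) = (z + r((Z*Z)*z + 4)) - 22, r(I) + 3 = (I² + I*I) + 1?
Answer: 1855458805068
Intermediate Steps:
r(I) = -2 + 2*I² (r(I) = -3 + ((I² + I*I) + 1) = -3 + ((I² + I²) + 1) = -3 + (2*I² + 1) = -3 + (1 + 2*I²) = -2 + 2*I²)
o(Z, z) = -24 + z + 2*(4 + z*Z²)² (o(Z, z) = (z + (-2 + 2*((Z*Z)*z + 4)²)) - 22 = (z + (-2 + 2*(Z²*z + 4)²)) - 22 = (z + (-2 + 2*(z*Z² + 4)²)) - 22 = (z + (-2 + 2*(4 + z*Z²)²)) - 22 = (-2 + z + 2*(4 + z*Z²)²) - 22 = -24 + z + 2*(4 + z*Z²)²)
(o(17, 70) - 3960)*(2286 + O(41)) = ((-24 + 70 + 2*(4 + 70*17²)²) - 3960)*(2286 - 20) = ((-24 + 70 + 2*(4 + 70*289)²) - 3960)*2266 = ((-24 + 70 + 2*(4 + 20230)²) - 3960)*2266 = ((-24 + 70 + 2*20234²) - 3960)*2266 = ((-24 + 70 + 2*409414756) - 3960)*2266 = ((-24 + 70 + 818829512) - 3960)*2266 = (818829558 - 3960)*2266 = 818825598*2266 = 1855458805068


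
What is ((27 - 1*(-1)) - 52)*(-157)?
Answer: 3768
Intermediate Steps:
((27 - 1*(-1)) - 52)*(-157) = ((27 + 1) - 52)*(-157) = (28 - 52)*(-157) = -24*(-157) = 3768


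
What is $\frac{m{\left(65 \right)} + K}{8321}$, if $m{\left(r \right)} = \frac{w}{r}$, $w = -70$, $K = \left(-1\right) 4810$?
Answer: $- \frac{62544}{108173} \approx -0.57819$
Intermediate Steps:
$K = -4810$
$m{\left(r \right)} = - \frac{70}{r}$
$\frac{m{\left(65 \right)} + K}{8321} = \frac{- \frac{70}{65} - 4810}{8321} = \left(\left(-70\right) \frac{1}{65} - 4810\right) \frac{1}{8321} = \left(- \frac{14}{13} - 4810\right) \frac{1}{8321} = \left(- \frac{62544}{13}\right) \frac{1}{8321} = - \frac{62544}{108173}$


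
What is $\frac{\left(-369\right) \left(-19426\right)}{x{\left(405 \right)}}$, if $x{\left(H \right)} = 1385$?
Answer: $\frac{7168194}{1385} \approx 5175.6$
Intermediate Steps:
$\frac{\left(-369\right) \left(-19426\right)}{x{\left(405 \right)}} = \frac{\left(-369\right) \left(-19426\right)}{1385} = 7168194 \cdot \frac{1}{1385} = \frac{7168194}{1385}$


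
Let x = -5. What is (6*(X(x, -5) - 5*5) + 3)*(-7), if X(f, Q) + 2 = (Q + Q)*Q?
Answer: -987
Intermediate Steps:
X(f, Q) = -2 + 2*Q**2 (X(f, Q) = -2 + (Q + Q)*Q = -2 + (2*Q)*Q = -2 + 2*Q**2)
(6*(X(x, -5) - 5*5) + 3)*(-7) = (6*((-2 + 2*(-5)**2) - 5*5) + 3)*(-7) = (6*((-2 + 2*25) - 25) + 3)*(-7) = (6*((-2 + 50) - 25) + 3)*(-7) = (6*(48 - 25) + 3)*(-7) = (6*23 + 3)*(-7) = (138 + 3)*(-7) = 141*(-7) = -987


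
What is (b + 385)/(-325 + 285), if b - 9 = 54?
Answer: -56/5 ≈ -11.200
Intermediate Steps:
b = 63 (b = 9 + 54 = 63)
(b + 385)/(-325 + 285) = (63 + 385)/(-325 + 285) = 448/(-40) = 448*(-1/40) = -56/5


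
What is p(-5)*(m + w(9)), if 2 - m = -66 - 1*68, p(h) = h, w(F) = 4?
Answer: -700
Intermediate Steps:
m = 136 (m = 2 - (-66 - 1*68) = 2 - (-66 - 68) = 2 - 1*(-134) = 2 + 134 = 136)
p(-5)*(m + w(9)) = -5*(136 + 4) = -5*140 = -700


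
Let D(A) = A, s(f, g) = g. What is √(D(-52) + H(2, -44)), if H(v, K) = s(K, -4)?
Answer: 2*I*√14 ≈ 7.4833*I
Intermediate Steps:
H(v, K) = -4
√(D(-52) + H(2, -44)) = √(-52 - 4) = √(-56) = 2*I*√14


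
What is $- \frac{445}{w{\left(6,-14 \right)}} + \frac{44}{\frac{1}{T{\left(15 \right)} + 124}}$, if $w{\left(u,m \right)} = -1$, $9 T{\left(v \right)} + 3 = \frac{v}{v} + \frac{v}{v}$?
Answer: $\frac{53065}{9} \approx 5896.1$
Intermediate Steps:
$T{\left(v \right)} = - \frac{1}{9}$ ($T{\left(v \right)} = - \frac{1}{3} + \frac{\frac{v}{v} + \frac{v}{v}}{9} = - \frac{1}{3} + \frac{1 + 1}{9} = - \frac{1}{3} + \frac{1}{9} \cdot 2 = - \frac{1}{3} + \frac{2}{9} = - \frac{1}{9}$)
$- \frac{445}{w{\left(6,-14 \right)}} + \frac{44}{\frac{1}{T{\left(15 \right)} + 124}} = - \frac{445}{-1} + \frac{44}{\frac{1}{- \frac{1}{9} + 124}} = \left(-445\right) \left(-1\right) + \frac{44}{\frac{1}{\frac{1115}{9}}} = 445 + \frac{44}{\frac{9}{1115}} = 445 + 44 \cdot \frac{1115}{9} = 445 + \frac{49060}{9} = \frac{53065}{9}$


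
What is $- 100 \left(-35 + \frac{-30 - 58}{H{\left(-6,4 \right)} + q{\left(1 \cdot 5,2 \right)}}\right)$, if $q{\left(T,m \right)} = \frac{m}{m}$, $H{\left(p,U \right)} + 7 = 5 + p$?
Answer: $\frac{15700}{7} \approx 2242.9$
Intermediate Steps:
$H{\left(p,U \right)} = -2 + p$ ($H{\left(p,U \right)} = -7 + \left(5 + p\right) = -2 + p$)
$q{\left(T,m \right)} = 1$
$- 100 \left(-35 + \frac{-30 - 58}{H{\left(-6,4 \right)} + q{\left(1 \cdot 5,2 \right)}}\right) = - 100 \left(-35 + \frac{-30 - 58}{\left(-2 - 6\right) + 1}\right) = - 100 \left(-35 - \frac{88}{-8 + 1}\right) = - 100 \left(-35 - \frac{88}{-7}\right) = - 100 \left(-35 - - \frac{88}{7}\right) = - 100 \left(-35 + \frac{88}{7}\right) = \left(-100\right) \left(- \frac{157}{7}\right) = \frac{15700}{7}$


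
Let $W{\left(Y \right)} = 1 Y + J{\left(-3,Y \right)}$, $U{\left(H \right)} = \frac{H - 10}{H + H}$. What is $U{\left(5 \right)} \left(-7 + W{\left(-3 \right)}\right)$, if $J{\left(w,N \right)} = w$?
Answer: $\frac{13}{2} \approx 6.5$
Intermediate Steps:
$U{\left(H \right)} = \frac{-10 + H}{2 H}$
$W{\left(Y \right)} = -3 + Y$ ($W{\left(Y \right)} = 1 Y - 3 = Y - 3 = -3 + Y$)
$U{\left(5 \right)} \left(-7 + W{\left(-3 \right)}\right) = \frac{-10 + 5}{2 \cdot 5} \left(-7 - 6\right) = \frac{1}{2} \cdot \frac{1}{5} \left(-5\right) \left(-7 - 6\right) = \left(- \frac{1}{2}\right) \left(-13\right) = \frac{13}{2}$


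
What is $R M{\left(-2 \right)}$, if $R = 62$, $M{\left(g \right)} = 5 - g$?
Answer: $434$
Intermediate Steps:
$R M{\left(-2 \right)} = 62 \left(5 - -2\right) = 62 \left(5 + 2\right) = 62 \cdot 7 = 434$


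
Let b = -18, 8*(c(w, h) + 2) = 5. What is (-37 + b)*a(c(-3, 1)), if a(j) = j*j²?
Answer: 73205/512 ≈ 142.98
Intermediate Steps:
c(w, h) = -11/8 (c(w, h) = -2 + (⅛)*5 = -2 + 5/8 = -11/8)
a(j) = j³
(-37 + b)*a(c(-3, 1)) = (-37 - 18)*(-11/8)³ = -55*(-1331/512) = 73205/512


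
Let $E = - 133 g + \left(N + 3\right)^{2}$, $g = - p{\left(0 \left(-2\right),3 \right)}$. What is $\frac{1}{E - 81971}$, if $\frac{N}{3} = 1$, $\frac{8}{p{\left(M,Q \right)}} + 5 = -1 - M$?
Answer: $- \frac{3}{246337} \approx -1.2178 \cdot 10^{-5}$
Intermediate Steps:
$p{\left(M,Q \right)} = \frac{8}{-6 - M}$ ($p{\left(M,Q \right)} = \frac{8}{-5 - \left(1 + M\right)} = \frac{8}{-6 - M}$)
$N = 3$ ($N = 3 \cdot 1 = 3$)
$g = \frac{4}{3}$ ($g = - \frac{-8}{6 + 0 \left(-2\right)} = - \frac{-8}{6 + 0} = - \frac{-8}{6} = \left(-1\right) \left(- \frac{4}{3}\right) = \frac{4}{3} \approx 1.3333$)
$E = - \frac{424}{3}$ ($E = \left(-133\right) \frac{4}{3} + \left(3 + 3\right)^{2} = - \frac{532}{3} + 6^{2} = - \frac{532}{3} + 36 = - \frac{424}{3} \approx -141.33$)
$\frac{1}{E - 81971} = \frac{1}{- \frac{424}{3} - 81971} = \frac{1}{- \frac{246337}{3}} = - \frac{3}{246337}$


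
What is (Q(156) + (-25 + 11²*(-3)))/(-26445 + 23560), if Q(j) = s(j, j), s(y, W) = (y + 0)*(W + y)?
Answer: -48284/2885 ≈ -16.736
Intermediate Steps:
s(y, W) = y*(W + y)
Q(j) = 2*j² (Q(j) = j*(j + j) = j*(2*j) = 2*j²)
(Q(156) + (-25 + 11²*(-3)))/(-26445 + 23560) = (2*156² + (-25 + 11²*(-3)))/(-26445 + 23560) = (2*24336 + (-25 + 121*(-3)))/(-2885) = (48672 + (-25 - 363))*(-1/2885) = (48672 - 388)*(-1/2885) = 48284*(-1/2885) = -48284/2885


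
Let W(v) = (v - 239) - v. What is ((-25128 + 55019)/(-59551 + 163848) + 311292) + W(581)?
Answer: 32441924632/104297 ≈ 3.1105e+5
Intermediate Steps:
W(v) = -239 (W(v) = (-239 + v) - v = -239)
((-25128 + 55019)/(-59551 + 163848) + 311292) + W(581) = ((-25128 + 55019)/(-59551 + 163848) + 311292) - 239 = (29891/104297 + 311292) - 239 = 32466851615/104297 - 239 = 32441924632/104297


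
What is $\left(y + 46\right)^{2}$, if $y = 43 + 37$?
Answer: $15876$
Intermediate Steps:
$y = 80$
$\left(y + 46\right)^{2} = \left(80 + 46\right)^{2} = 126^{2} = 15876$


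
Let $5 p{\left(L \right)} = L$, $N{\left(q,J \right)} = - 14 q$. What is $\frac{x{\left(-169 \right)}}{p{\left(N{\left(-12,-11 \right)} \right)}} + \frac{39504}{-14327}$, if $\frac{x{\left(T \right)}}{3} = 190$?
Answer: $\frac{5699213}{401156} \approx 14.207$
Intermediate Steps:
$x{\left(T \right)} = 570$ ($x{\left(T \right)} = 3 \cdot 190 = 570$)
$p{\left(L \right)} = \frac{L}{5}$
$\frac{x{\left(-169 \right)}}{p{\left(N{\left(-12,-11 \right)} \right)}} + \frac{39504}{-14327} = \frac{570}{\frac{1}{5} \left(\left(-14\right) \left(-12\right)\right)} + \frac{39504}{-14327} = \frac{570}{\frac{1}{5} \cdot 168} + 39504 \left(- \frac{1}{14327}\right) = \frac{570}{\frac{168}{5}} - \frac{39504}{14327} = 570 \cdot \frac{5}{168} - \frac{39504}{14327} = \frac{475}{28} - \frac{39504}{14327} = \frac{5699213}{401156}$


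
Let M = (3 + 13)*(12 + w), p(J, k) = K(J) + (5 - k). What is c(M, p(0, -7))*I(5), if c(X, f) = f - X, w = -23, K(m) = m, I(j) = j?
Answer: 940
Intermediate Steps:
p(J, k) = 5 + J - k (p(J, k) = J + (5 - k) = 5 + J - k)
M = -176 (M = (3 + 13)*(12 - 23) = 16*(-11) = -176)
c(M, p(0, -7))*I(5) = ((5 + 0 - 1*(-7)) - 1*(-176))*5 = ((5 + 0 + 7) + 176)*5 = (12 + 176)*5 = 188*5 = 940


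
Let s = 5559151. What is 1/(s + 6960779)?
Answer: 1/12519930 ≈ 7.9873e-8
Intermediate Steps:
1/(s + 6960779) = 1/(5559151 + 6960779) = 1/12519930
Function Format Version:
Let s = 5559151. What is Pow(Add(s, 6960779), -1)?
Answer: Rational(1, 12519930) ≈ 7.9873e-8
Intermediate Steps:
Pow(Add(s, 6960779), -1) = Pow(Add(5559151, 6960779), -1) = Pow(12519930, -1) = Rational(1, 12519930)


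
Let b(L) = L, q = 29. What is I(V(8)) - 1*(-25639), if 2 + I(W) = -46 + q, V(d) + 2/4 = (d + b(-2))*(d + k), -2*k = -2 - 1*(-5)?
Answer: 25620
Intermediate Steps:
k = -3/2 (k = -(-2 - 1*(-5))/2 = -(-2 + 5)/2 = -½*3 = -3/2 ≈ -1.5000)
V(d) = -½ + (-2 + d)*(-3/2 + d) (V(d) = -½ + (d - 2)*(d - 3/2) = -½ + (-2 + d)*(-3/2 + d))
I(W) = -19 (I(W) = -2 + (-46 + 29) = -2 - 17 = -19)
I(V(8)) - 1*(-25639) = -19 - 1*(-25639) = -19 + 25639 = 25620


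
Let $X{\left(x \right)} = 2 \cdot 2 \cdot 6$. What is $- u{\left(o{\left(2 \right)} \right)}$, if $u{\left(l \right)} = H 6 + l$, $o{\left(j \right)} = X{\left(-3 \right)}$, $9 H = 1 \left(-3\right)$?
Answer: $-22$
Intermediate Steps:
$H = - \frac{1}{3}$ ($H = \frac{1 \left(-3\right)}{9} = \frac{1}{9} \left(-3\right) = - \frac{1}{3} \approx -0.33333$)
$X{\left(x \right)} = 24$ ($X{\left(x \right)} = 4 \cdot 6 = 24$)
$o{\left(j \right)} = 24$
$u{\left(l \right)} = -2 + l$ ($u{\left(l \right)} = \left(- \frac{1}{3}\right) 6 + l = -2 + l$)
$- u{\left(o{\left(2 \right)} \right)} = - (-2 + 24) = \left(-1\right) 22 = -22$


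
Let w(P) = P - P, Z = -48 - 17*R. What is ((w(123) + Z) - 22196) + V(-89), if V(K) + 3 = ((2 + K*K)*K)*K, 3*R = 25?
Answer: 188207083/3 ≈ 6.2736e+7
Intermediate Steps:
R = 25/3 (R = (1/3)*25 = 25/3 ≈ 8.3333)
Z = -569/3 (Z = -48 - 17*25/3 = -48 - 425/3 = -569/3 ≈ -189.67)
V(K) = -3 + K**2*(2 + K**2) (V(K) = -3 + ((2 + K*K)*K)*K = -3 + ((2 + K**2)*K)*K = -3 + (K*(2 + K**2))*K = -3 + K**2*(2 + K**2))
w(P) = 0
((w(123) + Z) - 22196) + V(-89) = ((0 - 569/3) - 22196) + (-3 + (-89)**4 + 2*(-89)**2) = (-569/3 - 22196) + (-3 + 62742241 + 2*7921) = -67157/3 + (-3 + 62742241 + 15842) = -67157/3 + 62758080 = 188207083/3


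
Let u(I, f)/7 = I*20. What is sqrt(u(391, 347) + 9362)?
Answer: sqrt(64102) ≈ 253.18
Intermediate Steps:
u(I, f) = 140*I (u(I, f) = 7*(I*20) = 7*(20*I) = 140*I)
sqrt(u(391, 347) + 9362) = sqrt(140*391 + 9362) = sqrt(54740 + 9362) = sqrt(64102)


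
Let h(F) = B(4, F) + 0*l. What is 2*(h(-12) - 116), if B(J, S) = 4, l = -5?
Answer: -224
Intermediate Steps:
h(F) = 4 (h(F) = 4 + 0*(-5) = 4 + 0 = 4)
2*(h(-12) - 116) = 2*(4 - 116) = 2*(-112) = -224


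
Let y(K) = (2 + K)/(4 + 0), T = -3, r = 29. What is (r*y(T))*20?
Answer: -145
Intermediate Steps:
y(K) = ½ + K/4 (y(K) = (2 + K)/4 = (2 + K)*(¼) = ½ + K/4)
(r*y(T))*20 = (29*(½ + (¼)*(-3)))*20 = (29*(½ - ¾))*20 = (29*(-¼))*20 = -29/4*20 = -145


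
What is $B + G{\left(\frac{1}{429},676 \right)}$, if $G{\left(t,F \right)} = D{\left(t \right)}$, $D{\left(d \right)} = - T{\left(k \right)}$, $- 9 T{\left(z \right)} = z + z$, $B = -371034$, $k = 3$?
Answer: $- \frac{1113100}{3} \approx -3.7103 \cdot 10^{5}$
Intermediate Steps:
$T{\left(z \right)} = - \frac{2 z}{9}$ ($T{\left(z \right)} = - \frac{z + z}{9} = - \frac{2 z}{9}$)
$D{\left(d \right)} = \frac{2}{3}$ ($D{\left(d \right)} = - \frac{\left(-2\right) 3}{9} = \left(-1\right) \left(- \frac{2}{3}\right) = \frac{2}{3}$)
$G{\left(t,F \right)} = \frac{2}{3}$
$B + G{\left(\frac{1}{429},676 \right)} = -371034 + \frac{2}{3} = - \frac{1113100}{3}$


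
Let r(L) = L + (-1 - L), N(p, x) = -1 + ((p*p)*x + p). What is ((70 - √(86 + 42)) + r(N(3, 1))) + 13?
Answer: 82 - 8*√2 ≈ 70.686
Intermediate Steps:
N(p, x) = -1 + p + x*p² (N(p, x) = -1 + (p²*x + p) = -1 + (x*p² + p) = -1 + (p + x*p²) = -1 + p + x*p²)
r(L) = -1
((70 - √(86 + 42)) + r(N(3, 1))) + 13 = ((70 - √(86 + 42)) - 1) + 13 = ((70 - √128) - 1) + 13 = ((70 - 8*√2) - 1) + 13 = (69 - 8*√2) + 13 = 82 - 8*√2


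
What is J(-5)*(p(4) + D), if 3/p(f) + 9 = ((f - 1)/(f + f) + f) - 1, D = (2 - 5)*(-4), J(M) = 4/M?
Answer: -688/75 ≈ -9.1733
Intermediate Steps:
D = 12 (D = -3*(-4) = 12)
p(f) = 3/(-10 + f + (-1 + f)/(2*f)) (p(f) = 3/(-9 + (((f - 1)/(f + f) + f) - 1)) = 3/(-9 + (((-1 + f)/((2*f)) + f) - 1)) = 3/(-9 + (((-1 + f)*(1/(2*f)) + f) - 1)) = 3/(-9 + (((-1 + f)/(2*f) + f) - 1)) = 3/(-9 + ((f + (-1 + f)/(2*f)) - 1)) = 3/(-9 + (-1 + f + (-1 + f)/(2*f))) = 3/(-10 + f + (-1 + f)/(2*f)))
J(-5)*(p(4) + D) = (4/(-5))*(6*4/(-1 - 19*4 + 2*4**2) + 12) = (4*(-1/5))*(6*4/(-1 - 76 + 2*16) + 12) = -4*(6*4/(-1 - 76 + 32) + 12)/5 = -4*(6*4/(-45) + 12)/5 = -4*(6*4*(-1/45) + 12)/5 = -4*(-8/15 + 12)/5 = -4/5*172/15 = -688/75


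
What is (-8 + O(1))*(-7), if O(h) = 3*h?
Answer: 35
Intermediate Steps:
(-8 + O(1))*(-7) = (-8 + 3*1)*(-7) = (-8 + 3)*(-7) = -5*(-7) = 35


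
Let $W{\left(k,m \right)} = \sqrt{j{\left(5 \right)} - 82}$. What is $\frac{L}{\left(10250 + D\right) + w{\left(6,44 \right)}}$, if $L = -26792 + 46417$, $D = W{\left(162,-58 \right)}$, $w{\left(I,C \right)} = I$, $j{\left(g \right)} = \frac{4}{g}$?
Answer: $\frac{503185000}{262964043} - \frac{19625 i \sqrt{2030}}{525928086} \approx 1.9135 - 0.0016812 i$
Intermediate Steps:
$W{\left(k,m \right)} = \frac{i \sqrt{2030}}{5}$ ($W{\left(k,m \right)} = \sqrt{\frac{4}{5} - 82} = \sqrt{- \frac{406}{5}} = \frac{i \sqrt{2030}}{5}$)
$D = \frac{i \sqrt{2030}}{5} \approx 9.0111 i$
$L = 19625$
$\frac{L}{\left(10250 + D\right) + w{\left(6,44 \right)}} = \frac{19625}{\left(10250 + \frac{i \sqrt{2030}}{5}\right) + 6} = \frac{19625}{10256 + \frac{i \sqrt{2030}}{5}}$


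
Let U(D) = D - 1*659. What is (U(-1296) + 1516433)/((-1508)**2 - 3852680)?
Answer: -757239/789308 ≈ -0.95937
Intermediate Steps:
U(D) = -659 + D (U(D) = D - 659 = -659 + D)
(U(-1296) + 1516433)/((-1508)**2 - 3852680) = ((-659 - 1296) + 1516433)/((-1508)**2 - 3852680) = (-1955 + 1516433)/(2274064 - 3852680) = 1514478/(-1578616) = 1514478*(-1/1578616) = -757239/789308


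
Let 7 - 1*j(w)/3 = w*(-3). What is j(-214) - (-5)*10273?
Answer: 49460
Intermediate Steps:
j(w) = 21 + 9*w (j(w) = 21 - 3*w*(-3) = 21 - (-9)*w = 21 + 9*w)
j(-214) - (-5)*10273 = (21 + 9*(-214)) - (-5)*10273 = (21 - 1926) - 1*(-51365) = -1905 + 51365 = 49460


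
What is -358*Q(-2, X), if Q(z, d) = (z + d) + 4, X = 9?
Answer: -3938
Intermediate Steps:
Q(z, d) = 4 + d + z (Q(z, d) = (d + z) + 4 = 4 + d + z)
-358*Q(-2, X) = -358*(4 + 9 - 2) = -358*11 = -3938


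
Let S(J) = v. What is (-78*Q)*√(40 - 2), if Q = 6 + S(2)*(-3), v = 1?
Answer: -234*√38 ≈ -1442.5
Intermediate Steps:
S(J) = 1
Q = 3 (Q = 6 + 1*(-3) = 6 - 3 = 3)
(-78*Q)*√(40 - 2) = (-78*3)*√(40 - 2) = -234*√38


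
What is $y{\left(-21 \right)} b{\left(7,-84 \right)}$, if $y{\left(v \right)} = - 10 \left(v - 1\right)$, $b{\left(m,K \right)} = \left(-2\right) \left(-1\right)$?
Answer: $440$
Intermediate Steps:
$b{\left(m,K \right)} = 2$
$y{\left(v \right)} = 10 - 10 v$ ($y{\left(v \right)} = - 10 \left(-1 + v\right) = 10 - 10 v$)
$y{\left(-21 \right)} b{\left(7,-84 \right)} = \left(10 - -210\right) 2 = \left(10 + 210\right) 2 = 220 \cdot 2 = 440$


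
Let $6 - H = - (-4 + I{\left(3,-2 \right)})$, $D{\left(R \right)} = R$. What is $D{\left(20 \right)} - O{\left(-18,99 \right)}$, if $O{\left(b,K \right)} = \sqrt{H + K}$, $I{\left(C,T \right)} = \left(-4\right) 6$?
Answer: $20 - \sqrt{77} \approx 11.225$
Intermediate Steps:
$I{\left(C,T \right)} = -24$
$H = -22$ ($H = 6 - - (-4 - 24) = 6 - \left(-1\right) \left(-28\right) = 6 - 28 = -22$)
$O{\left(b,K \right)} = \sqrt{-22 + K}$
$D{\left(20 \right)} - O{\left(-18,99 \right)} = 20 - \sqrt{-22 + 99} = 20 - \sqrt{77}$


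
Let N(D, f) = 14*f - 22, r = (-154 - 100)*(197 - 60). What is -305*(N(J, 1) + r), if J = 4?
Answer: 10615830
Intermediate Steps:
r = -34798 (r = -254*137 = -34798)
N(D, f) = -22 + 14*f
-305*(N(J, 1) + r) = -305*((-22 + 14*1) - 34798) = -305*((-22 + 14) - 34798) = -305*(-8 - 34798) = -305*(-34806) = 10615830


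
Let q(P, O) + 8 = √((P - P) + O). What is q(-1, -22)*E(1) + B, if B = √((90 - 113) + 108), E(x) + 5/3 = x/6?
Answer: 12 + √85 - 3*I*√22/2 ≈ 21.22 - 7.0356*I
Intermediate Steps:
E(x) = -5/3 + x/6
B = √85 (B = √(-23 + 108) = √85 ≈ 9.2195)
q(P, O) = -8 + √O (q(P, O) = -8 + √((P - P) + O) = -8 + √(0 + O) = -8 + √O)
q(-1, -22)*E(1) + B = (-8 + √(-22))*(-5/3 + (⅙)*1) + √85 = (-8 + I*√22)*(-5/3 + ⅙) + √85 = (-8 + I*√22)*(-3/2) + √85 = (12 - 3*I*√22/2) + √85 = 12 + √85 - 3*I*√22/2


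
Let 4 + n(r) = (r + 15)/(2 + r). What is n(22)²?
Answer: 3481/576 ≈ 6.0434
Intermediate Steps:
n(r) = -4 + (15 + r)/(2 + r) (n(r) = -4 + (r + 15)/(2 + r) = -4 + (15 + r)/(2 + r))
n(22)² = ((7 - 3*22)/(2 + 22))² = ((7 - 66)/24)² = ((1/24)*(-59))² = (-59/24)² = 3481/576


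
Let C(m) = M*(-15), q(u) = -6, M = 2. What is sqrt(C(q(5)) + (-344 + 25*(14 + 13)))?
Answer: sqrt(301) ≈ 17.349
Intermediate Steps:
C(m) = -30 (C(m) = 2*(-15) = -30)
sqrt(C(q(5)) + (-344 + 25*(14 + 13))) = sqrt(-30 + (-344 + 25*(14 + 13))) = sqrt(-30 + (-344 + 25*27)) = sqrt(-30 + (-344 + 675)) = sqrt(-30 + 331) = sqrt(301)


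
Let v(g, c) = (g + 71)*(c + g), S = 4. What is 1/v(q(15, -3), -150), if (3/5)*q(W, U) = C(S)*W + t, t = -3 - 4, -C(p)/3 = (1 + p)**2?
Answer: 9/33281170 ≈ 2.7042e-7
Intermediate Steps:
C(p) = -3*(1 + p)**2
t = -7
q(W, U) = -35/3 - 125*W (q(W, U) = 5*((-3*(1 + 4)**2)*W - 7)/3 = 5*((-3*5**2)*W - 7)/3 = 5*((-3*25)*W - 7)/3 = 5*(-75*W - 7)/3 = 5*(-7 - 75*W)/3 = -35/3 - 125*W)
v(g, c) = (71 + g)*(c + g)
1/v(q(15, -3), -150) = 1/((-35/3 - 125*15)**2 + 71*(-150) + 71*(-35/3 - 125*15) - 150*(-35/3 - 125*15)) = 1/((-35/3 - 1875)**2 - 10650 + 71*(-35/3 - 1875) - 150*(-35/3 - 1875)) = 1/((-5660/3)**2 - 10650 + 71*(-5660/3) - 150*(-5660/3)) = 1/(32035600/9 - 10650 - 401860/3 + 283000) = 1/(33281170/9) = 9/33281170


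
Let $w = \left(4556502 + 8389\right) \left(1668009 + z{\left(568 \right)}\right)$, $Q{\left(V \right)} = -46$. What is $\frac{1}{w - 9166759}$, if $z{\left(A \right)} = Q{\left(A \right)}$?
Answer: $\frac{1}{7614060120274} \approx 1.3134 \cdot 10^{-13}$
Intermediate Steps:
$z{\left(A \right)} = -46$
$w = 7614069287033$ ($w = \left(4556502 + 8389\right) \left(1668009 - 46\right) = 4564891 \cdot 1667963 = 7614069287033$)
$\frac{1}{w - 9166759} = \frac{1}{7614069287033 - 9166759} = \frac{1}{7614060120274}$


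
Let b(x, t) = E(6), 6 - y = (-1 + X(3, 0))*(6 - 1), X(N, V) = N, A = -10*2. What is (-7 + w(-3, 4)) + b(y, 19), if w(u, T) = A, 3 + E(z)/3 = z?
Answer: -18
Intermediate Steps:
A = -20
E(z) = -9 + 3*z
y = -4 (y = 6 - (-1 + 3)*(6 - 1) = 6 - 2*5 = 6 - 1*10 = 6 - 10 = -4)
b(x, t) = 9 (b(x, t) = -9 + 3*6 = -9 + 18 = 9)
w(u, T) = -20
(-7 + w(-3, 4)) + b(y, 19) = (-7 - 20) + 9 = -27 + 9 = -18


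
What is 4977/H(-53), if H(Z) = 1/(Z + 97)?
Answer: 218988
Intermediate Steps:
H(Z) = 1/(97 + Z)
4977/H(-53) = 4977/(1/(97 - 53)) = 4977/(1/44) = 4977*44 = 218988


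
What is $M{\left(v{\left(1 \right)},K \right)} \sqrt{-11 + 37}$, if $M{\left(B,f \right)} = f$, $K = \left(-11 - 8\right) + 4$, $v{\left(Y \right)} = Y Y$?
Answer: $- 15 \sqrt{26} \approx -76.485$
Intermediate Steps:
$v{\left(Y \right)} = Y^{2}$
$K = -15$ ($K = -19 + 4 = -15$)
$M{\left(v{\left(1 \right)},K \right)} \sqrt{-11 + 37} = - 15 \sqrt{-11 + 37} = - 15 \sqrt{26}$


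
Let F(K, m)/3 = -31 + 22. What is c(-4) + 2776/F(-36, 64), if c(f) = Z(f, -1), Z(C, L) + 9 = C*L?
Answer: -2911/27 ≈ -107.81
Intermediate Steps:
Z(C, L) = -9 + C*L
F(K, m) = -27 (F(K, m) = 3*(-31 + 22) = 3*(-9) = -27)
c(f) = -9 - f (c(f) = -9 + f*(-1) = -9 - f)
c(-4) + 2776/F(-36, 64) = (-9 - 1*(-4)) + 2776/(-27) = (-9 + 4) + 2776*(-1/27) = -5 - 2776/27 = -2911/27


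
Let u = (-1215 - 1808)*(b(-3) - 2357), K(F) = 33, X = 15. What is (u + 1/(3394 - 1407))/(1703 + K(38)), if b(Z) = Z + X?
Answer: 227188933/55636 ≈ 4083.5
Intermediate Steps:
b(Z) = 15 + Z (b(Z) = Z + 15 = 15 + Z)
u = 7088935 (u = (-1215 - 1808)*((15 - 3) - 2357) = -3023*(12 - 2357) = -3023*(-2345) = 7088935)
(u + 1/(3394 - 1407))/(1703 + K(38)) = (7088935 + 1/(3394 - 1407))/(1703 + 33) = (7088935 + 1/1987)/1736 = (7088935 + 1/1987)*(1/1736) = (14085713846/1987)*(1/1736) = 227188933/55636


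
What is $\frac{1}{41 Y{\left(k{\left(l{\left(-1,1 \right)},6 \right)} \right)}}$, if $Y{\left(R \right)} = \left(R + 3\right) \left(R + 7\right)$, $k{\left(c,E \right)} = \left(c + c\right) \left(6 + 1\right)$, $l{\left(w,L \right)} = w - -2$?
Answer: $\frac{1}{14637} \approx 6.832 \cdot 10^{-5}$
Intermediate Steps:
$l{\left(w,L \right)} = 2 + w$ ($l{\left(w,L \right)} = w + 2 = 2 + w$)
$k{\left(c,E \right)} = 14 c$ ($k{\left(c,E \right)} = 2 c 7 = 14 c$)
$Y{\left(R \right)} = \left(3 + R\right) \left(7 + R\right)$
$\frac{1}{41 Y{\left(k{\left(l{\left(-1,1 \right)},6 \right)} \right)}} = \frac{1}{41 \left(21 + \left(14 \left(2 - 1\right)\right)^{2} + 10 \cdot 14 \left(2 - 1\right)\right)} = \frac{1}{41 \left(21 + \left(14 \cdot 1\right)^{2} + 10 \cdot 14 \cdot 1\right)} = \frac{1}{41 \left(21 + 14^{2} + 10 \cdot 14\right)} = \frac{1}{41 \left(21 + 196 + 140\right)} = \frac{1}{41 \cdot 357} = \frac{1}{14637}$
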